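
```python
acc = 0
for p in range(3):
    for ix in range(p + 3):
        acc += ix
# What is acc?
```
Trace:
  acc=0
  acc=0, p=0, ix=0
  acc=1, p=0, ix=1
  acc=3, p=0, ix=2
  acc=3, p=1, ix=0
  acc=4, p=1, ix=1
  acc=6, p=1, ix=2
  acc=9, p=1, ix=3
  acc=9, p=2, ix=0
  acc=10, p=2, ix=1
  acc=12, p=2, ix=2
  acc=15, p=2, ix=3
  acc=19, p=2, ix=4

Final answer: 19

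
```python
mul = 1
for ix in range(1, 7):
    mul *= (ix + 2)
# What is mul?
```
Trace:
  mul=1
  mul=3, ix=1
  mul=12, ix=2
  mul=60, ix=3
  mul=360, ix=4
  mul=2520, ix=5
  mul=20160, ix=6

Final answer: 20160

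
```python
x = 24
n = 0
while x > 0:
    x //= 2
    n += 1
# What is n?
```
Trace:
  x=24
  x=24, n=0
  x=12, n=1
  x=6, n=2
  x=3, n=3
  x=1, n=4
  x=0, n=5

Final answer: 5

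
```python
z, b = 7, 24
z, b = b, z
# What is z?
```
Trace:
  z=7, b=24
  z=24, b=7

Final answer: 24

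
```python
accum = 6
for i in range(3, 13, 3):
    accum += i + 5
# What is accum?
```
Trace:
  accum=6
  accum=14, i=3
  accum=25, i=6
  accum=39, i=9
  accum=56, i=12

Final answer: 56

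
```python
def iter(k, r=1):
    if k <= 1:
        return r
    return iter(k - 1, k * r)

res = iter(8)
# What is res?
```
Call trace:
iter(k=8, r=1)
  iter(k=7, r=8)
    iter(k=6, r=56)
      iter(k=5, r=336)
        iter(k=4, r=1680)
          iter(k=3, r=6720)
            iter(k=2, r=20160)
              iter(k=1, r=40320)
              -> return 40320
            -> return 40320
          -> return 40320
        -> return 40320
      -> return 40320
    -> return 40320
  -> return 40320
-> return 40320

Final answer: 40320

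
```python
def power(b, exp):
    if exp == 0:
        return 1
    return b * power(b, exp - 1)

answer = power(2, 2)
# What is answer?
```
Call trace:
power(b=2, exp=2)
  power(b=2, exp=1)
    power(b=2, exp=0)
    -> return 1
  -> return 2
-> return 4

Final answer: 4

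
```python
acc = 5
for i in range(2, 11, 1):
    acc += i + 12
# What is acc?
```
Trace:
  acc=5
  acc=19, i=2
  acc=34, i=3
  acc=50, i=4
  acc=67, i=5
  acc=85, i=6
  acc=104, i=7
  acc=124, i=8
  acc=145, i=9
  acc=167, i=10

Final answer: 167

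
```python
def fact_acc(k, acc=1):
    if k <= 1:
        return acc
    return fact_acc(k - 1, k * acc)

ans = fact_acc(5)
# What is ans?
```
Call trace:
fact_acc(k=5, acc=1)
  fact_acc(k=4, acc=5)
    fact_acc(k=3, acc=20)
      fact_acc(k=2, acc=60)
        fact_acc(k=1, acc=120)
        -> return 120
      -> return 120
    -> return 120
  -> return 120
-> return 120

Final answer: 120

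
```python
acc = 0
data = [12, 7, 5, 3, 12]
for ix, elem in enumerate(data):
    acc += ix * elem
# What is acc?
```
Trace:
  acc=0
  acc=0, ix=0, elem=12
  acc=7, ix=1, elem=7
  acc=17, ix=2, elem=5
  acc=26, ix=3, elem=3
  acc=74, ix=4, elem=12

Final answer: 74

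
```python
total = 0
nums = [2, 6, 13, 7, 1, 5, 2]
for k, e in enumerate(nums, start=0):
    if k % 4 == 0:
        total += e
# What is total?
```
Trace:
  total=0
  total=2, k=0, e=2
  total=2, k=1, e=6
  total=2, k=2, e=13
  total=2, k=3, e=7
  total=3, k=4, e=1
  total=3, k=5, e=5
  total=3, k=6, e=2

Final answer: 3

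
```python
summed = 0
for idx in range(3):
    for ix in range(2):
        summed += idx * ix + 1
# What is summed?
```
Trace:
  summed=0
  summed=1, idx=0, ix=0
  summed=2, idx=0, ix=1
  summed=3, idx=1, ix=0
  summed=5, idx=1, ix=1
  summed=6, idx=2, ix=0
  summed=9, idx=2, ix=1

Final answer: 9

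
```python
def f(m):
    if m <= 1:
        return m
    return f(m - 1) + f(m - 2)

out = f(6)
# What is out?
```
Call trace (a repeated sub-call is expanded the first time; later identical calls just restate its return value):
f(m=6)
  f(m=5)
    f(m=4)
      f(m=3)
        f(m=2)
          f(m=1)
          -> return 1
          f(m=0)
          -> return 0
        -> return 1
        f(m=1)
        -> return 1
      -> return 2
      f(m=2) -> return 1  (same call as traced above)
    -> return 3
    f(m=3) -> return 2  (same call as traced above)
  -> return 5
  f(m=4) -> return 3  (same call as traced above)
-> return 8

Final answer: 8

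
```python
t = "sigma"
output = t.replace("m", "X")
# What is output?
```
Trace:
  t='sigma'
  t='sigma', output='sigXa'

Final answer: 'sigXa'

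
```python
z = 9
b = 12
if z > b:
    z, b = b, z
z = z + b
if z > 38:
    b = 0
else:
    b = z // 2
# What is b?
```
Trace:
  z=9
  z=9, b=12
  z=9, b=12
  z=21, b=12
  z=21, b=10

Final answer: 10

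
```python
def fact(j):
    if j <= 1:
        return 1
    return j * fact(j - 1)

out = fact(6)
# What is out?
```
Call trace:
fact(j=6)
  fact(j=5)
    fact(j=4)
      fact(j=3)
        fact(j=2)
          fact(j=1)
          -> return 1
        -> return 2
      -> return 6
    -> return 24
  -> return 120
-> return 720

Final answer: 720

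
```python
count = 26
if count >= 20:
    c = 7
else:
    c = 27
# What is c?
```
Trace:
  count=26
  count=26, c=7

Final answer: 7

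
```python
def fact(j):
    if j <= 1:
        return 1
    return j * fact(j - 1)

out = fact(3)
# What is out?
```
Call trace:
fact(j=3)
  fact(j=2)
    fact(j=1)
    -> return 1
  -> return 2
-> return 6

Final answer: 6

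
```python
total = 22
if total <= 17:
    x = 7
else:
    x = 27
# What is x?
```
Trace:
  total=22
  total=22, x=27

Final answer: 27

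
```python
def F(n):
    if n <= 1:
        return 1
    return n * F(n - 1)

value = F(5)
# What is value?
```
Call trace:
F(n=5)
  F(n=4)
    F(n=3)
      F(n=2)
        F(n=1)
        -> return 1
      -> return 2
    -> return 6
  -> return 24
-> return 120

Final answer: 120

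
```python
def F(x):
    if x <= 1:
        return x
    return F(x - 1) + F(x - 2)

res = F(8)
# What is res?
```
Call trace (a repeated sub-call is expanded the first time; later identical calls just restate its return value):
F(x=8)
  F(x=7)
    F(x=6)
      F(x=5)
        F(x=4)
          F(x=3)
            F(x=2)
              F(x=1)
              -> return 1
              F(x=0)
              -> return 0
            -> return 1
            F(x=1)
            -> return 1
          -> return 2
          F(x=2) -> return 1  (same call as traced above)
        -> return 3
        F(x=3) -> return 2  (same call as traced above)
      -> return 5
      F(x=4) -> return 3  (same call as traced above)
    -> return 8
    F(x=5) -> return 5  (same call as traced above)
  -> return 13
  F(x=6) -> return 8  (same call as traced above)
-> return 21

Final answer: 21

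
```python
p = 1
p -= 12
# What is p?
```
Trace:
  p=1
  p=-11

Final answer: -11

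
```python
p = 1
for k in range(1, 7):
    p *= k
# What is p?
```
Trace:
  p=1
  p=1, k=1
  p=2, k=2
  p=6, k=3
  p=24, k=4
  p=120, k=5
  p=720, k=6

Final answer: 720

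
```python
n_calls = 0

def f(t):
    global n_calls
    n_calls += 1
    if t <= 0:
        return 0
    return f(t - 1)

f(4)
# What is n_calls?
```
Call trace:
f(t=4)
  f(t=3)
    f(t=2)
      f(t=1)
        f(t=0)
        -> return 0
      -> return 0
    -> return 0
  -> return 0
-> return 0

n_calls is incremented once per call. f is entered once for each t = 4, 3, 2, 1, 0 (the t <= 0 call returns without recursing), i.e. 4 + 1 calls.
n_calls = 5

Final answer: 5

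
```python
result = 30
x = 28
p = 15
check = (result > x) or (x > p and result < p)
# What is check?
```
Trace:
  result=30
  result=30, x=28
  result=30, x=28, p=15
  result=30, x=28, p=15, check=True

Final answer: True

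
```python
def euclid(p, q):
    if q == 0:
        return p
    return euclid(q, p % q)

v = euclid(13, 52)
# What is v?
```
Call trace:
euclid(p=13, q=52)
  euclid(p=52, q=13)
    euclid(p=13, q=0)
    -> return 13
  -> return 13
-> return 13

Final answer: 13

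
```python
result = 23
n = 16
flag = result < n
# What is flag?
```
Trace:
  result=23
  result=23, n=16
  result=23, n=16, flag=False

Final answer: False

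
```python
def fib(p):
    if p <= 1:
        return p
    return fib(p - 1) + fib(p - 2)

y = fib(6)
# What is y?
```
Call trace (a repeated sub-call is expanded the first time; later identical calls just restate its return value):
fib(p=6)
  fib(p=5)
    fib(p=4)
      fib(p=3)
        fib(p=2)
          fib(p=1)
          -> return 1
          fib(p=0)
          -> return 0
        -> return 1
        fib(p=1)
        -> return 1
      -> return 2
      fib(p=2) -> return 1  (same call as traced above)
    -> return 3
    fib(p=3) -> return 2  (same call as traced above)
  -> return 5
  fib(p=4) -> return 3  (same call as traced above)
-> return 8

Final answer: 8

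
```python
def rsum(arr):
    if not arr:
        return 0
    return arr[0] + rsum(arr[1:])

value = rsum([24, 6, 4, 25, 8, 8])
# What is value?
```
Call trace:
rsum(arr=[24, 6, 4, 25, 8, 8])
  rsum(arr=[6, 4, 25, 8, 8])
    rsum(arr=[4, 25, 8, 8])
      rsum(arr=[25, 8, 8])
        rsum(arr=[8, 8])
          rsum(arr=[8])
            rsum(arr=[])
            -> return 0
          -> return 8
        -> return 16
      -> return 41
    -> return 45
  -> return 51
-> return 75

Final answer: 75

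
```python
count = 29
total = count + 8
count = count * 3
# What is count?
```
Trace:
  count=29
  count=29, total=37
  count=87, total=37

Final answer: 87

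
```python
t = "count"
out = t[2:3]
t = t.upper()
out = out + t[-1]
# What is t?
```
Trace:
  t='count'
  t='count', out='u'
  t='COUNT', out='u'
  t='COUNT', out='uT'

Final answer: 'COUNT'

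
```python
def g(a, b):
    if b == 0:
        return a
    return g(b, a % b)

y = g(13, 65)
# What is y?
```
Call trace:
g(a=13, b=65)
  g(a=65, b=13)
    g(a=13, b=0)
    -> return 13
  -> return 13
-> return 13

Final answer: 13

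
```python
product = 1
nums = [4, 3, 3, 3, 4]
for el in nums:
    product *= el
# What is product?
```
Trace:
  product=1
  product=4, el=4
  product=12, el=3
  product=36, el=3
  product=108, el=3
  product=432, el=4

Final answer: 432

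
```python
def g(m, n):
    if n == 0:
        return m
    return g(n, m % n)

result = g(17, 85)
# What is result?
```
Call trace:
g(m=17, n=85)
  g(m=85, n=17)
    g(m=17, n=0)
    -> return 17
  -> return 17
-> return 17

Final answer: 17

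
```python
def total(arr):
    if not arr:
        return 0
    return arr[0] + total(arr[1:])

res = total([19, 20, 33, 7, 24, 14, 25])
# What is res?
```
Call trace:
total(arr=[19, 20, 33, 7, 24, 14, 25])
  total(arr=[20, 33, 7, 24, 14, 25])
    total(arr=[33, 7, 24, 14, 25])
      total(arr=[7, 24, 14, 25])
        total(arr=[24, 14, 25])
          total(arr=[14, 25])
            total(arr=[25])
              total(arr=[])
              -> return 0
            -> return 25
          -> return 39
        -> return 63
      -> return 70
    -> return 103
  -> return 123
-> return 142

Final answer: 142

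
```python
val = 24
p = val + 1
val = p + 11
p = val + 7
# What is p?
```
Trace:
  val=24
  val=24, p=25
  val=36, p=25
  val=36, p=43

Final answer: 43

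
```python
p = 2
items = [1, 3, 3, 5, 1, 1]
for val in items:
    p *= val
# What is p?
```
Trace:
  p=2
  p=2, val=1
  p=6, val=3
  p=18, val=3
  p=90, val=5
  p=90, val=1
  p=90, val=1

Final answer: 90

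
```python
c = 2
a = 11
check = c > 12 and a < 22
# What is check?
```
Trace:
  c=2
  c=2, a=11
  c=2, a=11, check=False

Final answer: False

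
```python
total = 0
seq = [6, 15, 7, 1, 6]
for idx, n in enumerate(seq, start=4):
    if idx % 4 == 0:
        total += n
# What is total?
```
Trace:
  total=0
  total=6, idx=4, n=6
  total=6, idx=5, n=15
  total=6, idx=6, n=7
  total=6, idx=7, n=1
  total=12, idx=8, n=6

Final answer: 12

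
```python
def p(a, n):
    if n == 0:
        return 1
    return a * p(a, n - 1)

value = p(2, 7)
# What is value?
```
Call trace:
p(a=2, n=7)
  p(a=2, n=6)
    p(a=2, n=5)
      p(a=2, n=4)
        p(a=2, n=3)
          p(a=2, n=2)
            p(a=2, n=1)
              p(a=2, n=0)
              -> return 1
            -> return 2
          -> return 4
        -> return 8
      -> return 16
    -> return 32
  -> return 64
-> return 128

Final answer: 128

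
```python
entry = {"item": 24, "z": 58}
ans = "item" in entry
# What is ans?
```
Trace:
  entry={'item': 24, 'z': 58}
  entry={'item': 24, 'z': 58}, ans=True

Final answer: True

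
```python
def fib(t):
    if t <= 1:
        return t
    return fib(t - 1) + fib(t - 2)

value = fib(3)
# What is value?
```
Call trace:
fib(t=3)
  fib(t=2)
    fib(t=1)
    -> return 1
    fib(t=0)
    -> return 0
  -> return 1
  fib(t=1)
  -> return 1
-> return 2

Final answer: 2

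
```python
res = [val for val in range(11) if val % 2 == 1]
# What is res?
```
Trace:
  val=0
  val=1
  val=2
  val=3
  val=4
  val=5
  val=6
  val=7
  val=8
  val=9
  val=10
  res=[1, 3, 5, 7, 9]

Final answer: [1, 3, 5, 7, 9]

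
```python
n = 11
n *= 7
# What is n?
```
Trace:
  n=11
  n=77

Final answer: 77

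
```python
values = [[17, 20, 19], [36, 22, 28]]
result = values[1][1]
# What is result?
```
Trace:
  values=[[17, 20, 19], [36, 22, 28]]
  values=[[17, 20, 19], [36, 22, 28]], result=22

Final answer: 22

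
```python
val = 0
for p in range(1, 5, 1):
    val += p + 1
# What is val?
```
Trace:
  val=0
  val=2, p=1
  val=5, p=2
  val=9, p=3
  val=14, p=4

Final answer: 14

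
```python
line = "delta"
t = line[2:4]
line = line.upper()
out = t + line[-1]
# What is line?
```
Trace:
  line='delta'
  line='delta', t='lt'
  line='DELTA', t='lt'
  line='DELTA', t='lt', out='ltA'

Final answer: 'DELTA'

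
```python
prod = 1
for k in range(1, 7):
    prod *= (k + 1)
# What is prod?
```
Trace:
  prod=1
  prod=2, k=1
  prod=6, k=2
  prod=24, k=3
  prod=120, k=4
  prod=720, k=5
  prod=5040, k=6

Final answer: 5040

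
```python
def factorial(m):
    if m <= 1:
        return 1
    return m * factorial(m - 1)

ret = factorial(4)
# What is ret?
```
Call trace:
factorial(m=4)
  factorial(m=3)
    factorial(m=2)
      factorial(m=1)
      -> return 1
    -> return 2
  -> return 6
-> return 24

Final answer: 24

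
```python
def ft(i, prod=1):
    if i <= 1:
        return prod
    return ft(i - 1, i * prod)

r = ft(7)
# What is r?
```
Call trace:
ft(i=7, prod=1)
  ft(i=6, prod=7)
    ft(i=5, prod=42)
      ft(i=4, prod=210)
        ft(i=3, prod=840)
          ft(i=2, prod=2520)
            ft(i=1, prod=5040)
            -> return 5040
          -> return 5040
        -> return 5040
      -> return 5040
    -> return 5040
  -> return 5040
-> return 5040

Final answer: 5040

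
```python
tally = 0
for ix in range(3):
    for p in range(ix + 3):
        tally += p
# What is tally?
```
Trace:
  tally=0
  tally=0, ix=0, p=0
  tally=1, ix=0, p=1
  tally=3, ix=0, p=2
  tally=3, ix=1, p=0
  tally=4, ix=1, p=1
  tally=6, ix=1, p=2
  tally=9, ix=1, p=3
  tally=9, ix=2, p=0
  tally=10, ix=2, p=1
  tally=12, ix=2, p=2
  tally=15, ix=2, p=3
  tally=19, ix=2, p=4

Final answer: 19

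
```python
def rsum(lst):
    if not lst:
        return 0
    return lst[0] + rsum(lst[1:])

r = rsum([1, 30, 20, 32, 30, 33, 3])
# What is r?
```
Call trace:
rsum(lst=[1, 30, 20, 32, 30, 33, 3])
  rsum(lst=[30, 20, 32, 30, 33, 3])
    rsum(lst=[20, 32, 30, 33, 3])
      rsum(lst=[32, 30, 33, 3])
        rsum(lst=[30, 33, 3])
          rsum(lst=[33, 3])
            rsum(lst=[3])
              rsum(lst=[])
              -> return 0
            -> return 3
          -> return 36
        -> return 66
      -> return 98
    -> return 118
  -> return 148
-> return 149

Final answer: 149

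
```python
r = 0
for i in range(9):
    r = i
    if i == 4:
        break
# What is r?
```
Trace:
  r=0
  r=0, i=0
  r=1, i=1
  r=2, i=2
  r=3, i=3
  r=4, i=4

Final answer: 4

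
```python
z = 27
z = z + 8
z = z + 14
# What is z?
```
Trace:
  z=27
  z=35
  z=49

Final answer: 49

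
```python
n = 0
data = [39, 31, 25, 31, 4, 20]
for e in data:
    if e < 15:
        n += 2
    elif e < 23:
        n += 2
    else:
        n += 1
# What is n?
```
Trace:
  n=0
  n=1, e=39
  n=2, e=31
  n=3, e=25
  n=4, e=31
  n=6, e=4
  n=8, e=20

Final answer: 8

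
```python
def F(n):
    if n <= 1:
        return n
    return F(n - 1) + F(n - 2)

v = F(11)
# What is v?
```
Call trace (a repeated sub-call is expanded the first time; later identical calls just restate its return value):
F(n=11)
  F(n=10)
    F(n=9)
      F(n=8)
        F(n=7)
          F(n=6)
            F(n=5)
              F(n=4)
                F(n=3)
                  F(n=2)
                    F(n=1)
                    -> return 1
                    F(n=0)
                    -> return 0
                  -> return 1
                  F(n=1)
                  -> return 1
                -> return 2
                F(n=2) -> return 1  (same call as traced above)
              -> return 3
              F(n=3) -> return 2  (same call as traced above)
            -> return 5
            F(n=4) -> return 3  (same call as traced above)
          -> return 8
          F(n=5) -> return 5  (same call as traced above)
        -> return 13
        F(n=6) -> return 8  (same call as traced above)
      -> return 21
      F(n=7) -> return 13  (same call as traced above)
    -> return 34
    F(n=8) -> return 21  (same call as traced above)
  -> return 55
  F(n=9) -> return 34  (same call as traced above)
-> return 89

Final answer: 89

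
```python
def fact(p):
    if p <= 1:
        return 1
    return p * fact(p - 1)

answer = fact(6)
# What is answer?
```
Call trace:
fact(p=6)
  fact(p=5)
    fact(p=4)
      fact(p=3)
        fact(p=2)
          fact(p=1)
          -> return 1
        -> return 2
      -> return 6
    -> return 24
  -> return 120
-> return 720

Final answer: 720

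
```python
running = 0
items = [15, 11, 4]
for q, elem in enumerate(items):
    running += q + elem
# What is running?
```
Trace:
  running=0
  running=15, q=0, elem=15
  running=27, q=1, elem=11
  running=33, q=2, elem=4

Final answer: 33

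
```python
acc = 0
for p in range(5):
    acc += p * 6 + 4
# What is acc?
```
Trace:
  acc=0
  acc=4, p=0
  acc=14, p=1
  acc=30, p=2
  acc=52, p=3
  acc=80, p=4

Final answer: 80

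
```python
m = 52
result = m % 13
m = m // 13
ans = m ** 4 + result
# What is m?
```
Trace:
  m=52
  m=52, result=0
  m=4, result=0
  m=4, result=0, ans=256

Final answer: 4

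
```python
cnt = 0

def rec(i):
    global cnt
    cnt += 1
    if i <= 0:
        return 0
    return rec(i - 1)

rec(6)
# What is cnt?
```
Call trace:
rec(i=6)
  rec(i=5)
    rec(i=4)
      rec(i=3)
        rec(i=2)
          rec(i=1)
            rec(i=0)
            -> return 0
          -> return 0
        -> return 0
      -> return 0
    -> return 0
  -> return 0
-> return 0

cnt is incremented once per call. rec is entered once for each i = 6, 5, 4, 3, 2, 1, 0 (the i <= 0 call returns without recursing), i.e. 6 + 1 calls.
cnt = 7

Final answer: 7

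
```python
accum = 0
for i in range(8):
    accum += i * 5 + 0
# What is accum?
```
Trace:
  accum=0
  accum=0, i=0
  accum=5, i=1
  accum=15, i=2
  accum=30, i=3
  accum=50, i=4
  accum=75, i=5
  accum=105, i=6
  accum=140, i=7

Final answer: 140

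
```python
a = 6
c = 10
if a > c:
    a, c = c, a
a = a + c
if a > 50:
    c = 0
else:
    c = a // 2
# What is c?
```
Trace:
  a=6
  a=6, c=10
  a=6, c=10
  a=16, c=10
  a=16, c=8

Final answer: 8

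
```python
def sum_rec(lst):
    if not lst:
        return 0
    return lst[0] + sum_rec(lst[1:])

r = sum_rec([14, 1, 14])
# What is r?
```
Call trace:
sum_rec(lst=[14, 1, 14])
  sum_rec(lst=[1, 14])
    sum_rec(lst=[14])
      sum_rec(lst=[])
      -> return 0
    -> return 14
  -> return 15
-> return 29

Final answer: 29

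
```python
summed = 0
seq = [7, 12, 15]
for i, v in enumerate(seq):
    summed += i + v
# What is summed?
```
Trace:
  summed=0
  summed=7, i=0, v=7
  summed=20, i=1, v=12
  summed=37, i=2, v=15

Final answer: 37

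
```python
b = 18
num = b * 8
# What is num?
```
Trace:
  b=18
  b=18, num=144

Final answer: 144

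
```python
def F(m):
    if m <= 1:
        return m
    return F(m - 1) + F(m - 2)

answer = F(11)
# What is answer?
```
Call trace (a repeated sub-call is expanded the first time; later identical calls just restate its return value):
F(m=11)
  F(m=10)
    F(m=9)
      F(m=8)
        F(m=7)
          F(m=6)
            F(m=5)
              F(m=4)
                F(m=3)
                  F(m=2)
                    F(m=1)
                    -> return 1
                    F(m=0)
                    -> return 0
                  -> return 1
                  F(m=1)
                  -> return 1
                -> return 2
                F(m=2) -> return 1  (same call as traced above)
              -> return 3
              F(m=3) -> return 2  (same call as traced above)
            -> return 5
            F(m=4) -> return 3  (same call as traced above)
          -> return 8
          F(m=5) -> return 5  (same call as traced above)
        -> return 13
        F(m=6) -> return 8  (same call as traced above)
      -> return 21
      F(m=7) -> return 13  (same call as traced above)
    -> return 34
    F(m=8) -> return 21  (same call as traced above)
  -> return 55
  F(m=9) -> return 34  (same call as traced above)
-> return 89

Final answer: 89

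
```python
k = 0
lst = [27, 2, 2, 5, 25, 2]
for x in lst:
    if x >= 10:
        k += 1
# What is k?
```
Trace:
  k=0
  k=1, x=27
  k=1, x=2
  k=1, x=2
  k=1, x=5
  k=2, x=25
  k=2, x=2

Final answer: 2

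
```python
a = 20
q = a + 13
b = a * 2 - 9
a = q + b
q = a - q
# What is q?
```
Trace:
  a=20
  a=20, q=33
  a=20, q=33, b=31
  a=64, q=33, b=31
  a=64, q=31, b=31

Final answer: 31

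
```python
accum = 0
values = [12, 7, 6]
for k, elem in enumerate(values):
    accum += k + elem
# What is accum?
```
Trace:
  accum=0
  accum=12, k=0, elem=12
  accum=20, k=1, elem=7
  accum=28, k=2, elem=6

Final answer: 28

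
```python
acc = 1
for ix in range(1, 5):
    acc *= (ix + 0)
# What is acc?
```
Trace:
  acc=1
  acc=1, ix=1
  acc=2, ix=2
  acc=6, ix=3
  acc=24, ix=4

Final answer: 24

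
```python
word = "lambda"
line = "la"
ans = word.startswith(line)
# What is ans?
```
Trace:
  word='lambda'
  word='lambda', line='la'
  word='lambda', line='la', ans=True

Final answer: True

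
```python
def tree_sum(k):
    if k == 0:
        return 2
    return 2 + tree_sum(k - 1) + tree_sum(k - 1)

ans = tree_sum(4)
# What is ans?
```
Call trace (a repeated sub-call is expanded the first time; later identical calls just restate its return value):
tree_sum(k=4)
  tree_sum(k=3)
    tree_sum(k=2)
      tree_sum(k=1)
        tree_sum(k=0)
        -> return 2
        tree_sum(k=0)
        -> return 2
      -> return 6
      tree_sum(k=1) -> return 6  (same call as traced above)
    -> return 14
    tree_sum(k=2) -> return 14  (same call as traced above)
  -> return 30
  tree_sum(k=3) -> return 30  (same call as traced above)
-> return 62

Final answer: 62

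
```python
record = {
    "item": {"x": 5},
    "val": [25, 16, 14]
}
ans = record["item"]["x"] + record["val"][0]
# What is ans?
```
Trace:
  record={'item': {'x': 5}, 'val': [25, 16, 14]}
  record={'item': {'x': 5}, 'val': [25, 16, 14]}, ans=30

Final answer: 30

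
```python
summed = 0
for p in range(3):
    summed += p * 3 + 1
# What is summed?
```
Trace:
  summed=0
  summed=1, p=0
  summed=5, p=1
  summed=12, p=2

Final answer: 12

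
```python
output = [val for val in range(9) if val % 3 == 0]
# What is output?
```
Trace:
  val=0
  val=1
  val=2
  val=3
  val=4
  val=5
  val=6
  val=7
  val=8
  output=[0, 3, 6]

Final answer: [0, 3, 6]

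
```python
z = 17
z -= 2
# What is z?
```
Trace:
  z=17
  z=15

Final answer: 15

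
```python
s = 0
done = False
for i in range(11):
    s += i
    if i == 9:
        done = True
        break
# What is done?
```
Trace:
  s=0
  s=0, done=False
  s=0, done=False, i=0
  s=1, done=False, i=1
  s=3, done=False, i=2
  s=6, done=False, i=3
  s=10, done=False, i=4
  s=15, done=False, i=5
  s=21, done=False, i=6
  s=28, done=False, i=7
  s=36, done=False, i=8
  s=45, done=True, i=9

Final answer: True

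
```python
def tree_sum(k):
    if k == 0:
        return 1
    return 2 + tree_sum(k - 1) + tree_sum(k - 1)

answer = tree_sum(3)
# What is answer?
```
Call trace (a repeated sub-call is expanded the first time; later identical calls just restate its return value):
tree_sum(k=3)
  tree_sum(k=2)
    tree_sum(k=1)
      tree_sum(k=0)
      -> return 1
      tree_sum(k=0)
      -> return 1
    -> return 4
    tree_sum(k=1) -> return 4  (same call as traced above)
  -> return 10
  tree_sum(k=2) -> return 10  (same call as traced above)
-> return 22

Final answer: 22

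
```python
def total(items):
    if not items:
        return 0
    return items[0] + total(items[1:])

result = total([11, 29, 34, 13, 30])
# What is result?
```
Call trace:
total(items=[11, 29, 34, 13, 30])
  total(items=[29, 34, 13, 30])
    total(items=[34, 13, 30])
      total(items=[13, 30])
        total(items=[30])
          total(items=[])
          -> return 0
        -> return 30
      -> return 43
    -> return 77
  -> return 106
-> return 117

Final answer: 117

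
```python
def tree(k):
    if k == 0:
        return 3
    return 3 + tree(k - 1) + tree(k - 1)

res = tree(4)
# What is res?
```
Call trace (a repeated sub-call is expanded the first time; later identical calls just restate its return value):
tree(k=4)
  tree(k=3)
    tree(k=2)
      tree(k=1)
        tree(k=0)
        -> return 3
        tree(k=0)
        -> return 3
      -> return 9
      tree(k=1) -> return 9  (same call as traced above)
    -> return 21
    tree(k=2) -> return 21  (same call as traced above)
  -> return 45
  tree(k=3) -> return 45  (same call as traced above)
-> return 93

Final answer: 93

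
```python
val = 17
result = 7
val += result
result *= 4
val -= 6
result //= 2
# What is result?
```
Trace:
  val=17
  val=17, result=7
  val=24, result=7
  val=24, result=28
  val=18, result=28
  val=18, result=14

Final answer: 14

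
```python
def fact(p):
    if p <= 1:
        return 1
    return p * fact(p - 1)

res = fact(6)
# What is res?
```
Call trace:
fact(p=6)
  fact(p=5)
    fact(p=4)
      fact(p=3)
        fact(p=2)
          fact(p=1)
          -> return 1
        -> return 2
      -> return 6
    -> return 24
  -> return 120
-> return 720

Final answer: 720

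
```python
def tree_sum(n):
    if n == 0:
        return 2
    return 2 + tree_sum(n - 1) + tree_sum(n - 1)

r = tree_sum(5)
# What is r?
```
Call trace (a repeated sub-call is expanded the first time; later identical calls just restate its return value):
tree_sum(n=5)
  tree_sum(n=4)
    tree_sum(n=3)
      tree_sum(n=2)
        tree_sum(n=1)
          tree_sum(n=0)
          -> return 2
          tree_sum(n=0)
          -> return 2
        -> return 6
        tree_sum(n=1) -> return 6  (same call as traced above)
      -> return 14
      tree_sum(n=2) -> return 14  (same call as traced above)
    -> return 30
    tree_sum(n=3) -> return 30  (same call as traced above)
  -> return 62
  tree_sum(n=4) -> return 62  (same call as traced above)
-> return 126

Final answer: 126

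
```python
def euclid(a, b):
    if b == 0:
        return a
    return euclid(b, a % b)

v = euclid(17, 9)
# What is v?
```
Call trace:
euclid(a=17, b=9)
  euclid(a=9, b=8)
    euclid(a=8, b=1)
      euclid(a=1, b=0)
      -> return 1
    -> return 1
  -> return 1
-> return 1

Final answer: 1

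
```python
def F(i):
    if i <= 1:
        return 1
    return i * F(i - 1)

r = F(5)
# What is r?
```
Call trace:
F(i=5)
  F(i=4)
    F(i=3)
      F(i=2)
        F(i=1)
        -> return 1
      -> return 2
    -> return 6
  -> return 24
-> return 120

Final answer: 120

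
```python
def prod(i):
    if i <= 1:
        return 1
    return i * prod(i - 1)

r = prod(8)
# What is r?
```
Call trace:
prod(i=8)
  prod(i=7)
    prod(i=6)
      prod(i=5)
        prod(i=4)
          prod(i=3)
            prod(i=2)
              prod(i=1)
              -> return 1
            -> return 2
          -> return 6
        -> return 24
      -> return 120
    -> return 720
  -> return 5040
-> return 40320

Final answer: 40320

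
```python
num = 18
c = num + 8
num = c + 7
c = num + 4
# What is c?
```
Trace:
  num=18
  num=18, c=26
  num=33, c=26
  num=33, c=37

Final answer: 37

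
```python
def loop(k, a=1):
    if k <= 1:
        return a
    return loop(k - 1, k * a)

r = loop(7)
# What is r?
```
Call trace:
loop(k=7, a=1)
  loop(k=6, a=7)
    loop(k=5, a=42)
      loop(k=4, a=210)
        loop(k=3, a=840)
          loop(k=2, a=2520)
            loop(k=1, a=5040)
            -> return 5040
          -> return 5040
        -> return 5040
      -> return 5040
    -> return 5040
  -> return 5040
-> return 5040

Final answer: 5040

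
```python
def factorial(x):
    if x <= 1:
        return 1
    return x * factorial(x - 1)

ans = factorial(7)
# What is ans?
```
Call trace:
factorial(x=7)
  factorial(x=6)
    factorial(x=5)
      factorial(x=4)
        factorial(x=3)
          factorial(x=2)
            factorial(x=1)
            -> return 1
          -> return 2
        -> return 6
      -> return 24
    -> return 120
  -> return 720
-> return 5040

Final answer: 5040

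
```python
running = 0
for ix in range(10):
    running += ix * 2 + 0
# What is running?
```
Trace:
  running=0
  running=0, ix=0
  running=2, ix=1
  running=6, ix=2
  running=12, ix=3
  running=20, ix=4
  running=30, ix=5
  running=42, ix=6
  running=56, ix=7
  running=72, ix=8
  running=90, ix=9

Final answer: 90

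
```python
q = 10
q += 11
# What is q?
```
Trace:
  q=10
  q=21

Final answer: 21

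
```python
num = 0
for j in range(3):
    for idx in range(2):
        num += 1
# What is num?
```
Trace:
  num=0
  num=1, j=0, idx=0
  num=2, j=0, idx=1
  num=3, j=1, idx=0
  num=4, j=1, idx=1
  num=5, j=2, idx=0
  num=6, j=2, idx=1

Final answer: 6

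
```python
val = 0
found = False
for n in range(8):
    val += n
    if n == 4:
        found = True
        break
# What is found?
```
Trace:
  val=0
  val=0, found=False
  val=0, found=False, n=0
  val=1, found=False, n=1
  val=3, found=False, n=2
  val=6, found=False, n=3
  val=10, found=True, n=4

Final answer: True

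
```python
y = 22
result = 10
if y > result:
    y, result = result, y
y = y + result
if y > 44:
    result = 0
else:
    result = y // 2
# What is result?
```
Trace:
  y=22
  y=22, result=10
  y=10, result=22
  y=32, result=22
  y=32, result=16

Final answer: 16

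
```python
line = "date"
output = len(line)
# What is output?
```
Trace:
  line='date'
  line='date', output=4

Final answer: 4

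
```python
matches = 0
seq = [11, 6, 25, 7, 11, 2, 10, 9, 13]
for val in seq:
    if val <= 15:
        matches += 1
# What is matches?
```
Trace:
  matches=0
  matches=1, val=11
  matches=2, val=6
  matches=2, val=25
  matches=3, val=7
  matches=4, val=11
  matches=5, val=2
  matches=6, val=10
  matches=7, val=9
  matches=8, val=13

Final answer: 8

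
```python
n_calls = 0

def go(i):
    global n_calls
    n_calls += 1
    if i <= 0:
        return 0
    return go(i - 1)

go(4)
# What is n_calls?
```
Call trace:
go(i=4)
  go(i=3)
    go(i=2)
      go(i=1)
        go(i=0)
        -> return 0
      -> return 0
    -> return 0
  -> return 0
-> return 0

n_calls is incremented once per call. go is entered once for each i = 4, 3, 2, 1, 0 (the i <= 0 call returns without recursing), i.e. 4 + 1 calls.
n_calls = 5

Final answer: 5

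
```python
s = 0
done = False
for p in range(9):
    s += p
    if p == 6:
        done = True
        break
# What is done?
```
Trace:
  s=0
  s=0, done=False
  s=0, done=False, p=0
  s=1, done=False, p=1
  s=3, done=False, p=2
  s=6, done=False, p=3
  s=10, done=False, p=4
  s=15, done=False, p=5
  s=21, done=True, p=6

Final answer: True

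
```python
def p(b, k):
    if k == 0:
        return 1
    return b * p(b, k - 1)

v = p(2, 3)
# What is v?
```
Call trace:
p(b=2, k=3)
  p(b=2, k=2)
    p(b=2, k=1)
      p(b=2, k=0)
      -> return 1
    -> return 2
  -> return 4
-> return 8

Final answer: 8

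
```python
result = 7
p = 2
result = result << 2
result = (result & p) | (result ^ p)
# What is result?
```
Trace:
  result=7
  result=7, p=2
  result=28, p=2
  result=30, p=2

Final answer: 30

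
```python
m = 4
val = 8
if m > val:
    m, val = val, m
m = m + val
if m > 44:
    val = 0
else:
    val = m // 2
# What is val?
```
Trace:
  m=4
  m=4, val=8
  m=4, val=8
  m=12, val=8
  m=12, val=6

Final answer: 6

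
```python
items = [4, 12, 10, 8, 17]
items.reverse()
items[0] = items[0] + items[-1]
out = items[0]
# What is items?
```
Trace:
  items=[4, 12, 10, 8, 17]
  items=[17, 8, 10, 12, 4]
  items=[21, 8, 10, 12, 4]
  items=[21, 8, 10, 12, 4], out=21

Final answer: [21, 8, 10, 12, 4]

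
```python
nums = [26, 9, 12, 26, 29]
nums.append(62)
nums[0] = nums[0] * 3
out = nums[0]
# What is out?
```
Trace:
  nums=[26, 9, 12, 26, 29]
  nums=[26, 9, 12, 26, 29, 62]
  nums=[78, 9, 12, 26, 29, 62]
  nums=[78, 9, 12, 26, 29, 62], out=78

Final answer: 78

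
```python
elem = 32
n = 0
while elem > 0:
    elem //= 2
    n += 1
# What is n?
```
Trace:
  elem=32
  elem=32, n=0
  elem=16, n=1
  elem=8, n=2
  elem=4, n=3
  elem=2, n=4
  elem=1, n=5
  elem=0, n=6

Final answer: 6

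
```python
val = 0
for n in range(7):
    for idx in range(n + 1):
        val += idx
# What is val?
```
Trace:
  val=0
  val=0, n=0, idx=0
  val=0, n=1, idx=0
  val=1, n=1, idx=1
  val=1, n=2, idx=0
  val=2, n=2, idx=1
  val=4, n=2, idx=2
  val=4, n=3, idx=0
  val=5, n=3, idx=1
  val=7, n=3, idx=2
  val=10, n=3, idx=3
  val=10, n=4, idx=0
  val=11, n=4, idx=1
  val=13, n=4, idx=2
  val=16, n=4, idx=3
  val=20, n=4, idx=4
  val=20, n=5, idx=0
  val=21, n=5, idx=1
  val=23, n=5, idx=2
  val=26, n=5, idx=3
  val=30, n=5, idx=4
  val=35, n=5, idx=5
  val=35, n=6, idx=0
  val=36, n=6, idx=1
  val=38, n=6, idx=2
  val=41, n=6, idx=3
  val=45, n=6, idx=4
  val=50, n=6, idx=5
  val=56, n=6, idx=6

Final answer: 56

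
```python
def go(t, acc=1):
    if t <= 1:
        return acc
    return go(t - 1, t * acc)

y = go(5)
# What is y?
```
Call trace:
go(t=5, acc=1)
  go(t=4, acc=5)
    go(t=3, acc=20)
      go(t=2, acc=60)
        go(t=1, acc=120)
        -> return 120
      -> return 120
    -> return 120
  -> return 120
-> return 120

Final answer: 120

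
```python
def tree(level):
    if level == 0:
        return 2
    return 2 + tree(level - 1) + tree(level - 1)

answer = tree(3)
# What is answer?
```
Call trace (a repeated sub-call is expanded the first time; later identical calls just restate its return value):
tree(level=3)
  tree(level=2)
    tree(level=1)
      tree(level=0)
      -> return 2
      tree(level=0)
      -> return 2
    -> return 6
    tree(level=1) -> return 6  (same call as traced above)
  -> return 14
  tree(level=2) -> return 14  (same call as traced above)
-> return 30

Final answer: 30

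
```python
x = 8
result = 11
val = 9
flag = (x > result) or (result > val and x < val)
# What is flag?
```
Trace:
  x=8
  x=8, result=11
  x=8, result=11, val=9
  x=8, result=11, val=9, flag=True

Final answer: True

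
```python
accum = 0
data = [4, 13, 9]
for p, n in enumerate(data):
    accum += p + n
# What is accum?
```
Trace:
  accum=0
  accum=4, p=0, n=4
  accum=18, p=1, n=13
  accum=29, p=2, n=9

Final answer: 29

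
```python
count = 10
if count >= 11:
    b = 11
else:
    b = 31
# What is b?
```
Trace:
  count=10
  count=10, b=31

Final answer: 31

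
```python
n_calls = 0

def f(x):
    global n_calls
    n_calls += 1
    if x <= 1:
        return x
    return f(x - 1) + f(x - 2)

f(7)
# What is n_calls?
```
Call trace (a repeated sub-call is expanded the first time; later identical calls just restate its return value):
f(x=7)
  f(x=6)
    f(x=5)
      f(x=4)
        f(x=3)
          f(x=2)
            f(x=1)
            -> return 1
            f(x=0)
            -> return 0
          -> return 1
          f(x=1)
          -> return 1
        -> return 2
        f(x=2) -> return 1  (same call as traced above)
      -> return 3
      f(x=3) -> return 2  (same call as traced above)
    -> return 5
    f(x=4) -> return 3  (same call as traced above)
  -> return 8
  f(x=5) -> return 5  (same call as traced above)
-> return 13

n_calls is incremented once per call, so count the calls in each subtree. Let C(x) = number of calls made by f(x).
C(0) = C(1) = 1 (base case, no recursion); C(x) = 1 + C(x - 1) + C(x - 2) otherwise.
C(2) = 1 + C(1) + C(0) = 1 + 1 + 1 = 3
C(3) = 1 + C(2) + C(1) = 1 + 3 + 1 = 5
C(4) = 1 + C(3) + C(2) = 1 + 5 + 3 = 9
C(5) = 1 + C(4) + C(3) = 1 + 9 + 5 = 15
C(6) = 1 + C(5) + C(4) = 1 + 15 + 9 = 25
C(7) = 1 + C(6) + C(5) = 1 + 25 + 15 = 41
n_calls = C(7) = 41

Final answer: 41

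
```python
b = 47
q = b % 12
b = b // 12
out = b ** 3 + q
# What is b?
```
Trace:
  b=47
  b=47, q=11
  b=3, q=11
  b=3, q=11, out=38

Final answer: 3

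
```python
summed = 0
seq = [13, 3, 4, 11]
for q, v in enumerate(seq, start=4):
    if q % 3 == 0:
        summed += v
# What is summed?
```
Trace:
  summed=0
  summed=0, q=4, v=13
  summed=0, q=5, v=3
  summed=4, q=6, v=4
  summed=4, q=7, v=11

Final answer: 4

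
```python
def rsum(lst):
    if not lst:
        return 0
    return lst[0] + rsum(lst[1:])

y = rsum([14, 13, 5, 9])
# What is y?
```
Call trace:
rsum(lst=[14, 13, 5, 9])
  rsum(lst=[13, 5, 9])
    rsum(lst=[5, 9])
      rsum(lst=[9])
        rsum(lst=[])
        -> return 0
      -> return 9
    -> return 14
  -> return 27
-> return 41

Final answer: 41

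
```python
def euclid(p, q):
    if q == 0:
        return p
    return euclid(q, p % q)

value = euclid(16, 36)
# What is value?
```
Call trace:
euclid(p=16, q=36)
  euclid(p=36, q=16)
    euclid(p=16, q=4)
      euclid(p=4, q=0)
      -> return 4
    -> return 4
  -> return 4
-> return 4

Final answer: 4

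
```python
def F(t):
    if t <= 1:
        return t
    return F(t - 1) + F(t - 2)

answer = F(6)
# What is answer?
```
Call trace (a repeated sub-call is expanded the first time; later identical calls just restate its return value):
F(t=6)
  F(t=5)
    F(t=4)
      F(t=3)
        F(t=2)
          F(t=1)
          -> return 1
          F(t=0)
          -> return 0
        -> return 1
        F(t=1)
        -> return 1
      -> return 2
      F(t=2) -> return 1  (same call as traced above)
    -> return 3
    F(t=3) -> return 2  (same call as traced above)
  -> return 5
  F(t=4) -> return 3  (same call as traced above)
-> return 8

Final answer: 8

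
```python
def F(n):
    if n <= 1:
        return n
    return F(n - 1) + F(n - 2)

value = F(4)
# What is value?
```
Call trace (a repeated sub-call is expanded the first time; later identical calls just restate its return value):
F(n=4)
  F(n=3)
    F(n=2)
      F(n=1)
      -> return 1
      F(n=0)
      -> return 0
    -> return 1
    F(n=1)
    -> return 1
  -> return 2
  F(n=2) -> return 1  (same call as traced above)
-> return 3

Final answer: 3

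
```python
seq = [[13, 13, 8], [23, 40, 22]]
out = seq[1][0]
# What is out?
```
Trace:
  seq=[[13, 13, 8], [23, 40, 22]]
  seq=[[13, 13, 8], [23, 40, 22]], out=23

Final answer: 23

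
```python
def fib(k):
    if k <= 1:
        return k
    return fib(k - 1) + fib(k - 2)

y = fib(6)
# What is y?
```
Call trace (a repeated sub-call is expanded the first time; later identical calls just restate its return value):
fib(k=6)
  fib(k=5)
    fib(k=4)
      fib(k=3)
        fib(k=2)
          fib(k=1)
          -> return 1
          fib(k=0)
          -> return 0
        -> return 1
        fib(k=1)
        -> return 1
      -> return 2
      fib(k=2) -> return 1  (same call as traced above)
    -> return 3
    fib(k=3) -> return 2  (same call as traced above)
  -> return 5
  fib(k=4) -> return 3  (same call as traced above)
-> return 8

Final answer: 8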